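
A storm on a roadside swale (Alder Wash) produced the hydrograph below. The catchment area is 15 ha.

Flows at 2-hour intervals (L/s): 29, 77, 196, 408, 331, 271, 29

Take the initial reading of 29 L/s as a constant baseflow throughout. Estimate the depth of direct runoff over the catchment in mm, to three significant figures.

Direct runoff: 0.0, 48.0, 167.0, 379.0, 302.0, 242.0, 0.0 L/s; ΣQ_DR = 1138 L/s.
V = ΣQ_DR · Δt = 1138 × 7200 s = 8.194 × 10^6 L.
Over A = 15 ha, depth = V / A = 54.6 mm.

d ≈ 54.6 mm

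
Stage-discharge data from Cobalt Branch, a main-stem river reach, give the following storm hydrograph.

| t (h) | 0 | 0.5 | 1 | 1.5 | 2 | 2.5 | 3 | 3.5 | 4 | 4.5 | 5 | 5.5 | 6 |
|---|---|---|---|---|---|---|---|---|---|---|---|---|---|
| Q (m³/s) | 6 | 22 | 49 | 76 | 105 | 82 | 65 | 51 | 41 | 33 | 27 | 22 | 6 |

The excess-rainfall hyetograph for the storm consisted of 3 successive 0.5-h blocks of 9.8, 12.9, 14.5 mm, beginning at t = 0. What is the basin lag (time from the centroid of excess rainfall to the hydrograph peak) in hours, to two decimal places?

t_L ≈ 1.19 h

Centroid of excess rainfall: t_c = Σ P_i·t̄_i / ΣP_i = 0.8132 h (block centres at 0.25, 0.75, 1.25 h).
Hydrograph peak occurs at t = 2 h, so basin lag t_L = 2 − 0.8132 = 1.19 h.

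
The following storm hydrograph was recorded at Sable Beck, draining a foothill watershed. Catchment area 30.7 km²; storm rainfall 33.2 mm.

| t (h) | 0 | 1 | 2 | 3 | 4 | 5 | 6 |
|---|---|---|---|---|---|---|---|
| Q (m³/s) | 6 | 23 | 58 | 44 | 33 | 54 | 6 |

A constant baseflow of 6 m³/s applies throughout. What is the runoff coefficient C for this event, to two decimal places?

ΣQ_DR = 182.0 m³/s; V = ΣQ_DR·Δt = 6.552 × 10^5 m³.
Runoff depth d = V / A = 21.34 mm.
C = d / P = 21.34 / 33.2 = 0.64.

C ≈ 0.64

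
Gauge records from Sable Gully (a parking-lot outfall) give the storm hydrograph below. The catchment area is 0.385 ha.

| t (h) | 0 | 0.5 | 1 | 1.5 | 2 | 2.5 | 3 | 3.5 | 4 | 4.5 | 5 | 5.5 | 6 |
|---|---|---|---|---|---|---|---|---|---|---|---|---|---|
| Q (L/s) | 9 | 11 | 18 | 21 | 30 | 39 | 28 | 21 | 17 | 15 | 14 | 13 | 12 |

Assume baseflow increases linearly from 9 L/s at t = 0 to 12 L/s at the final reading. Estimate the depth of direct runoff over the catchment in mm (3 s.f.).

d ≈ 52.1 mm

Direct runoff: 0.00, 1.75, 8.50, 11.25, 20.00, 28.75, 17.50, 10.25, 6.00, 3.75, 2.50, 1.25, 0.00 L/s; ΣQ_DR = 111.5 L/s.
V = ΣQ_DR · Δt = 111.5 × 1800 s = 2.007 × 10^5 L.
Over A = 0.385 ha, depth = V / A = 52.1 mm.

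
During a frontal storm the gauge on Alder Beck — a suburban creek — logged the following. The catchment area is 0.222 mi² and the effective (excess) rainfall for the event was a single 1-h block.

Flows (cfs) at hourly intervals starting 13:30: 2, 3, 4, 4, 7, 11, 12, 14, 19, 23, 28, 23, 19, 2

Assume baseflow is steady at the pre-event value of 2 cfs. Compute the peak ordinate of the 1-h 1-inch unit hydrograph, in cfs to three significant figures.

U_p ≈ 26.0 cfs

Direct runoff: 0.0, 1.0, 2.0, 2.0, 5.0, 9.0, 10.0, 12.0, 17.0, 21.0, 26.0, 21.0, 17.0, 0.0 cfs; ΣQ_DR = 143.0 cfs, peak = 26.0 cfs.
Runoff depth d = ΣQ_DR·Δt / A = 143.0 × 3600 / (0.222 mi²) = 0.9982 in.
The 1-inch UH is the DRH scaled by (1 in)/d, so U_p = 26.0 × 1/0.9982 = 26.0 cfs.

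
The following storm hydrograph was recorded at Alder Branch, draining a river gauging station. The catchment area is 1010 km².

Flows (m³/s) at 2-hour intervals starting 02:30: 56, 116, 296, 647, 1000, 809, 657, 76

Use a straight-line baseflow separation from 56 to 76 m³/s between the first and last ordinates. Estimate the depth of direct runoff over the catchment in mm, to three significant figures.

d ≈ 22.3 mm

Direct runoff: 0.00, 57.14, 234.29, 582.43, 932.57, 738.71, 583.86, 0.00 m³/s; ΣQ_DR = 3129 m³/s.
V = ΣQ_DR · Δt = 3129 × 7200 s = 2.253 × 10^7 m³.
Over A = 1010 km², depth = V / A = 22.3 mm.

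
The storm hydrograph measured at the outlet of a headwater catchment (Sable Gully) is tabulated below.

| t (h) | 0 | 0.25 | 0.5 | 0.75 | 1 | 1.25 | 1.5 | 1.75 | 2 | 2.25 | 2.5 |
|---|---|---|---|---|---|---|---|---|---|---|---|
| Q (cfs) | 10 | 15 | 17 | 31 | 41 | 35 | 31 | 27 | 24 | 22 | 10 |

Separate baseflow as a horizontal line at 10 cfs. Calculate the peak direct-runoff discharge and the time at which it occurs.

Subtracting baseflow gives direct-runoff ordinates: 0.0, 5.0, 7.0, 21.0, 31.0, 25.0, 21.0, 17.0, 14.0, 12.0, 0.0 cfs.
The maximum is 31.0 cfs, occurring at the reading for t = 1 h.

Q_p = 31.0 cfs at t = 1 h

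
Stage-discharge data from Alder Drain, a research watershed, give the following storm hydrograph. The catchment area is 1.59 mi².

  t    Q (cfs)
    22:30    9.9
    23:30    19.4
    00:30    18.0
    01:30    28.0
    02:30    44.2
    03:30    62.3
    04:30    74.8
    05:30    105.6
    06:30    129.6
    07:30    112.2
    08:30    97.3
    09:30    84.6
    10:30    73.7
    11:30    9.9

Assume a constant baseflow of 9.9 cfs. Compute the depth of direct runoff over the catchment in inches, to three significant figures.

Direct runoff: 0.0, 9.5, 8.1, 18.1, 34.3, 52.4, 64.9, 95.7, 119.7, 102.3, 87.4, 74.7, 63.8, 0.0 cfs; ΣQ_DR = 730.9 cfs.
V = ΣQ_DR · Δt = 730.9 × 3600 s = 2.631 × 10^6 ft³.
Over A = 1.59 mi², depth = V / A = 0.712 in.

d ≈ 0.712 in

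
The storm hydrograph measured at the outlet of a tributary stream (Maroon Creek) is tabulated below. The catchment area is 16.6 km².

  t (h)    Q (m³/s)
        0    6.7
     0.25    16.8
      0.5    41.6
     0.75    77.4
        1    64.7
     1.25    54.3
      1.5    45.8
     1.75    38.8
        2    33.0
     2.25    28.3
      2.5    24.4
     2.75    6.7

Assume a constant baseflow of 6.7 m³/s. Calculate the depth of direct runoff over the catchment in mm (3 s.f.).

d ≈ 19.4 mm

Direct runoff: 0.0, 10.1, 34.9, 70.7, 58.0, 47.6, 39.1, 32.1, 26.3, 21.6, 17.7, 0.0 m³/s; ΣQ_DR = 358.1 m³/s.
V = ΣQ_DR · Δt = 358.1 × 900 s = 3.223 × 10^5 m³.
Over A = 16.6 km², depth = V / A = 19.4 mm.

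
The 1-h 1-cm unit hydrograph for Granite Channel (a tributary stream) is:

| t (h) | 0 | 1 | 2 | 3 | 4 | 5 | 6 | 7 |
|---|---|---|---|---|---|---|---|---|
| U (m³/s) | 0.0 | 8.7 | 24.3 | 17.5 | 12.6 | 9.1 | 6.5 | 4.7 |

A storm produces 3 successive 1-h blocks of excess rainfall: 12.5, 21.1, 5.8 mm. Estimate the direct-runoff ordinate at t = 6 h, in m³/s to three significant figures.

By discrete convolution, Q_j = Σ (P_i / 10 mm) · U_{j−i}.
At t = 6 h (j=6): Q = (12.5/10)·6.5 + (21.1/10)·9.1 + (5.8/10)·12.6 = 34.6 m³/s.

Q ≈ 34.6 m³/s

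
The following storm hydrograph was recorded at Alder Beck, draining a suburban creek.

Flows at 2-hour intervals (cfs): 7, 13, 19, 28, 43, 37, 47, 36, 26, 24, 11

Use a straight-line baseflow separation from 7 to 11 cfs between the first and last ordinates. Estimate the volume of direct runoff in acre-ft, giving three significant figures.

Direct-runoff ordinates (Q − Q_b): 0.00, 5.60, 11.20, 19.80, 34.40, 28.00, 37.60, 26.20, 15.80, 13.40, 0.00 cfs.
ΣQ_DR = 192.0 cfs.
With Δt = 2 h = 7200 s, V = ΣQ_DR · Δt = 192.0 × 7200 = 1.38 × 10^6 ft³ = 31.7 acre-ft.

V ≈ 31.7 acre-ft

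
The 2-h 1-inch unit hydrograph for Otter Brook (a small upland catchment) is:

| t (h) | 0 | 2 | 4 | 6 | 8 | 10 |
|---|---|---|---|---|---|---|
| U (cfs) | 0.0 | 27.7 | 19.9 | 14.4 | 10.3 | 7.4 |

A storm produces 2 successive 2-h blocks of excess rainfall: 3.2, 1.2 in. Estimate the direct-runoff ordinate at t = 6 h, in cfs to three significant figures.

By discrete convolution, Q_j = Σ (P_i / 1 in) · U_{j−i}.
At t = 6 h (j=3): Q = (3.2/1)·14.4 + (1.2/1)·19.9 = 70.0 cfs.

Q ≈ 70.0 cfs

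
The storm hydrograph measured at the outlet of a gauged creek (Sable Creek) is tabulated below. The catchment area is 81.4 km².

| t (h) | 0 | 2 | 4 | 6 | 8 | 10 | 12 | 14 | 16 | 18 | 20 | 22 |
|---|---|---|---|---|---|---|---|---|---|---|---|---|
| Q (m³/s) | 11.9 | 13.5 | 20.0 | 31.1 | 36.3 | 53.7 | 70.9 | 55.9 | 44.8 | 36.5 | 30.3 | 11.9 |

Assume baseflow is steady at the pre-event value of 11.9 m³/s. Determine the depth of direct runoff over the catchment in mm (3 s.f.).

Direct runoff: 0.0, 1.6, 8.1, 19.2, 24.4, 41.8, 59.0, 44.0, 32.9, 24.6, 18.4, 0.0 m³/s; ΣQ_DR = 274.0 m³/s.
V = ΣQ_DR · Δt = 274.0 × 7200 s = 1.973 × 10^6 m³.
Over A = 81.4 km², depth = V / A = 24.2 mm.

d ≈ 24.2 mm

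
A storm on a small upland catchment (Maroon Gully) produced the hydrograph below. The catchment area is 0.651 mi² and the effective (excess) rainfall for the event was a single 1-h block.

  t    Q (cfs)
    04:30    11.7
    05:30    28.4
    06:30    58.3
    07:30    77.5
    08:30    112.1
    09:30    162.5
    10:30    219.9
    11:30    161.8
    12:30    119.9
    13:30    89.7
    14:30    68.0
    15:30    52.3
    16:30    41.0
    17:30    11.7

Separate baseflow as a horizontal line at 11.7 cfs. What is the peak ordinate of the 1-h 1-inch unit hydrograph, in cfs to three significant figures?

Direct runoff: 0.0, 16.7, 46.6, 65.8, 100.4, 150.8, 208.2, 150.1, 108.2, 78.0, 56.3, 40.6, 29.3, 0.0 cfs; ΣQ_DR = 1051 cfs, peak = 208.2 cfs.
Runoff depth d = ΣQ_DR·Δt / A = 1051 × 3600 / (0.651 mi²) = 2.502 in.
The 1-inch UH is the DRH scaled by (1 in)/d, so U_p = 208.2 × 1/2.502 = 83.2 cfs.

U_p ≈ 83.2 cfs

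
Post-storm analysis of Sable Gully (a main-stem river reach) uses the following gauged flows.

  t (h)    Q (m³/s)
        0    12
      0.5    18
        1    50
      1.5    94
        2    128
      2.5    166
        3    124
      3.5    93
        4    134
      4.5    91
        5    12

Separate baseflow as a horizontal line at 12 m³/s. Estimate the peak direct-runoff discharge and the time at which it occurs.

Q_p = 154.0 m³/s at t = 2.5 h

Subtracting baseflow gives direct-runoff ordinates: 0.0, 6.0, 38.0, 82.0, 116.0, 154.0, 112.0, 81.0, 122.0, 79.0, 0.0 m³/s.
The maximum is 154.0 m³/s, occurring at the reading for t = 2.5 h.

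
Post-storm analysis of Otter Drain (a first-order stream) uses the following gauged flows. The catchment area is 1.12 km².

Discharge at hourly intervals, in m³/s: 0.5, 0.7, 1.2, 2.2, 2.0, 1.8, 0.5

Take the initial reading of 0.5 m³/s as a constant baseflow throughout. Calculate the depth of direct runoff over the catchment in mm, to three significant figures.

d ≈ 17.4 mm

Direct runoff: 0.0, 0.2, 0.7, 1.7, 1.5, 1.3, 0.0 m³/s; ΣQ_DR = 5.400 m³/s.
V = ΣQ_DR · Δt = 5.400 × 3600 s = 19440 m³.
Over A = 1.12 km², depth = V / A = 17.4 mm.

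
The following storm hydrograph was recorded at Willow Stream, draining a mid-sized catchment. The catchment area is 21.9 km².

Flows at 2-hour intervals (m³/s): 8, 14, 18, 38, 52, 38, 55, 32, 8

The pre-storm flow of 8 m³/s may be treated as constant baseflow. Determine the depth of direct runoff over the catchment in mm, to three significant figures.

Direct runoff: 0.0, 6.0, 10.0, 30.0, 44.0, 30.0, 47.0, 24.0, 0.0 m³/s; ΣQ_DR = 191.0 m³/s.
V = ΣQ_DR · Δt = 191.0 × 7200 s = 1.375 × 10^6 m³.
Over A = 21.9 km², depth = V / A = 62.8 mm.

d ≈ 62.8 mm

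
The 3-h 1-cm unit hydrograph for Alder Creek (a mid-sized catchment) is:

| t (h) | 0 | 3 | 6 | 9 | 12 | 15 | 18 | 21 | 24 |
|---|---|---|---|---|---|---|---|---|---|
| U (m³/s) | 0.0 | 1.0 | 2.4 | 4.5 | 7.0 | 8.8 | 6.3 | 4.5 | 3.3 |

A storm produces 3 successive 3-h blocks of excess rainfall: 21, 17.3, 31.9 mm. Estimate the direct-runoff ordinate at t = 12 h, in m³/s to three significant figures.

Q ≈ 30.1 m³/s

By discrete convolution, Q_j = Σ (P_i / 10 mm) · U_{j−i}.
At t = 12 h (j=4): Q = (21/10)·7.0 + (17.3/10)·4.5 + (31.9/10)·2.4 = 30.1 m³/s.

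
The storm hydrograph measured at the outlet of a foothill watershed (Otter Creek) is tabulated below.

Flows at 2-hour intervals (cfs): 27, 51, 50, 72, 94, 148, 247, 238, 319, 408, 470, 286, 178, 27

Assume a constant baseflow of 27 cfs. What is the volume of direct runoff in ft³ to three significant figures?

Direct-runoff ordinates (Q − Q_b): 0.0, 24.0, 23.0, 45.0, 67.0, 121.0, 220.0, 211.0, 292.0, 381.0, 443.0, 259.0, 151.0, 0.0 cfs.
ΣQ_DR = 2237 cfs.
With Δt = 2 h = 7200 s, V = ΣQ_DR · Δt = 2237 × 7200 = 1.61 × 10^7 ft³.

V ≈ 1.61 × 10^7 ft³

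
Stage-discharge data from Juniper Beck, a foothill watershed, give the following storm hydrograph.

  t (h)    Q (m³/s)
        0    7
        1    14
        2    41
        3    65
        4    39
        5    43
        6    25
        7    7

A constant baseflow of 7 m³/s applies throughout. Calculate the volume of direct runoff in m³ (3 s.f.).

Direct-runoff ordinates (Q − Q_b): 0.0, 7.0, 34.0, 58.0, 32.0, 36.0, 18.0, 0.0 m³/s.
ΣQ_DR = 185.0 m³/s.
With Δt = 1 h = 3600 s, V = ΣQ_DR · Δt = 185.0 × 3600 = 6.66 × 10^5 m³.

V ≈ 6.66 × 10^5 m³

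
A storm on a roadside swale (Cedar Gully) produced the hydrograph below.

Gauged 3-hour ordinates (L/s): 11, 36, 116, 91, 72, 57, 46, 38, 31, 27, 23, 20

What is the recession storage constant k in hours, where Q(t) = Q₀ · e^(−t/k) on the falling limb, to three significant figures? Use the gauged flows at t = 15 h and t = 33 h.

On the falling limb, Q drops from 57 to 20 L/s between t = 15 h and t = 33 h (Δt = 18 h).
k = −Δt / ln(Q₂/Q₁) = −18 / ln(20/57) = 17.2 h.

k ≈ 17.2 h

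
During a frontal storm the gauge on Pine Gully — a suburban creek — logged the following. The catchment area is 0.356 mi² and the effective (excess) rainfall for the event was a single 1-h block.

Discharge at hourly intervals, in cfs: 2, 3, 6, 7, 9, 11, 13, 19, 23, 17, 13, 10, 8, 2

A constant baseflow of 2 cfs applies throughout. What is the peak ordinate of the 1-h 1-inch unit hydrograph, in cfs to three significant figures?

U_p ≈ 42.0 cfs

Direct runoff: 0.0, 1.0, 4.0, 5.0, 7.0, 9.0, 11.0, 17.0, 21.0, 15.0, 11.0, 8.0, 6.0, 0.0 cfs; ΣQ_DR = 115.0 cfs, peak = 21.0 cfs.
Runoff depth d = ΣQ_DR·Δt / A = 115.0 × 3600 / (0.356 mi²) = 0.5006 in.
The 1-inch UH is the DRH scaled by (1 in)/d, so U_p = 21.0 × 1/0.5006 = 42.0 cfs.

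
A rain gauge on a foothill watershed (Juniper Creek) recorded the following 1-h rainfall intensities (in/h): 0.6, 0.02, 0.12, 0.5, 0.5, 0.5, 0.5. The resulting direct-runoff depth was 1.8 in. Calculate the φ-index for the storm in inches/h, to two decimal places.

φ ≈ 0.16 in/h

Only the 5 blocks with intensity above φ contribute runoff: 0.6, 0.5, 0.5, 0.5, 0.5 in/h.
Σ(I−φ)·Δt = d  ⇒  (0.6+0.5+0.5+0.5+0.5 − 5φ)·1 = 1.8
φ = (2.600 − 1.8/1) / 5 = 0.16 in/h.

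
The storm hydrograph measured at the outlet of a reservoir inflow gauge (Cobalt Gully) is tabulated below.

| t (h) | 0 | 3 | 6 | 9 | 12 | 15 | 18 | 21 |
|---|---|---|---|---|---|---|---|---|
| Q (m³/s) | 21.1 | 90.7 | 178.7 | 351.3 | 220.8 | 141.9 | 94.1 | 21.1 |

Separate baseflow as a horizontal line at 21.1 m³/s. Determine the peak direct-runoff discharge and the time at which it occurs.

Q_p = 330.2 m³/s at t = 9 h

Subtracting baseflow gives direct-runoff ordinates: 0.0, 69.6, 157.6, 330.2, 199.7, 120.8, 73.0, 0.0 m³/s.
The maximum is 330.2 m³/s, occurring at the reading for t = 9 h.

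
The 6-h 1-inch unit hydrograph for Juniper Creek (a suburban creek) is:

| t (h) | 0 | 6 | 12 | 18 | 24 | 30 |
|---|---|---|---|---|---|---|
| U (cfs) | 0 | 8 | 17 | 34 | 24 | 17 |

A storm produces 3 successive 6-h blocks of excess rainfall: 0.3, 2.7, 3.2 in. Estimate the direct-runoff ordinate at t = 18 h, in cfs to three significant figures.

Q ≈ 81.7 cfs

By discrete convolution, Q_j = Σ (P_i / 1 in) · U_{j−i}.
At t = 18 h (j=3): Q = (0.3/1)·34 + (2.7/1)·17 + (3.2/1)·8 = 81.7 cfs.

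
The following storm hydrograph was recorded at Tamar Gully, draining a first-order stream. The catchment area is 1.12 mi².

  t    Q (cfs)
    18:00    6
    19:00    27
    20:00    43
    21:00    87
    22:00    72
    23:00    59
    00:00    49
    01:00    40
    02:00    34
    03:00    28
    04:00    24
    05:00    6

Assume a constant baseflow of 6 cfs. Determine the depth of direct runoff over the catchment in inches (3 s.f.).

Direct runoff: 0.0, 21.0, 37.0, 81.0, 66.0, 53.0, 43.0, 34.0, 28.0, 22.0, 18.0, 0.0 cfs; ΣQ_DR = 403.0 cfs.
V = ΣQ_DR · Δt = 403.0 × 3600 s = 1.451 × 10^6 ft³.
Over A = 1.12 mi², depth = V / A = 0.558 in.

d ≈ 0.558 in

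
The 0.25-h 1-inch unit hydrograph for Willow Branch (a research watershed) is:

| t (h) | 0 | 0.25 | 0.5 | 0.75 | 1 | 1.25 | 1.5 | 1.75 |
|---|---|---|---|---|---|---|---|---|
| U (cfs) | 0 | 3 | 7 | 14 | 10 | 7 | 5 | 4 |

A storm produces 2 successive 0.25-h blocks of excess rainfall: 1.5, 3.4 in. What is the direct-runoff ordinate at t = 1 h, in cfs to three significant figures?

By discrete convolution, Q_j = Σ (P_i / 1 in) · U_{j−i}.
At t = 1 h (j=4): Q = (1.5/1)·10 + (3.4/1)·14 = 62.6 cfs.

Q ≈ 62.6 cfs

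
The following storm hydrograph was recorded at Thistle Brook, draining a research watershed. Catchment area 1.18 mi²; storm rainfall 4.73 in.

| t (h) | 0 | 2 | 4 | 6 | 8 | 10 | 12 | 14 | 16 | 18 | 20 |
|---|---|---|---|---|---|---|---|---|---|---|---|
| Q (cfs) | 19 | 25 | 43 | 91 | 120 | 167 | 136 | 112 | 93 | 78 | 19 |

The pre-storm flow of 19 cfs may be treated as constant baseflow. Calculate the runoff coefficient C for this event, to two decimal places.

C ≈ 0.39

ΣQ_DR = 694.0 cfs; V = ΣQ_DR·Δt = 4.997 × 10^6 ft³.
Runoff depth d = V / A = 1.823 in.
C = d / P = 1.823 / 4.73 = 0.39.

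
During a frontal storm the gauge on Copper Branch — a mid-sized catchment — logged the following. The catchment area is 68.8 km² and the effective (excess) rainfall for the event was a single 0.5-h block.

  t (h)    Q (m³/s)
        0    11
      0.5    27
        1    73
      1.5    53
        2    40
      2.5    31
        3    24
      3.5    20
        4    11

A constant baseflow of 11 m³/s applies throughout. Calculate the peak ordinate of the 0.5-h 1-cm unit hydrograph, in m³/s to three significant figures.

U_p ≈ 124 m³/s

Direct runoff: 0.0, 16.0, 62.0, 42.0, 29.0, 20.0, 13.0, 9.0, 0.0 m³/s; ΣQ_DR = 191.0 m³/s, peak = 62.0 m³/s.
Runoff depth d = ΣQ_DR·Δt / A = 191.0 × 1800 / (68.8 km²) = 4.997 mm.
The 1-cm UH is the DRH scaled by (10 mm)/d, so U_p = 62.0 × 10/4.997 = 124 m³/s.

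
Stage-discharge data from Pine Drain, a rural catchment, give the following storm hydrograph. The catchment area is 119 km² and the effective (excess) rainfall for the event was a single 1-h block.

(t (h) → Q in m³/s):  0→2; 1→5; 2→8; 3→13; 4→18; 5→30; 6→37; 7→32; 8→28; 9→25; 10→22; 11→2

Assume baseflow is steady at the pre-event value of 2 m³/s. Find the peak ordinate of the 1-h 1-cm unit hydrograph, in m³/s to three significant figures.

Direct runoff: 0.0, 3.0, 6.0, 11.0, 16.0, 28.0, 35.0, 30.0, 26.0, 23.0, 20.0, 0.0 m³/s; ΣQ_DR = 198.0 m³/s, peak = 35.0 m³/s.
Runoff depth d = ΣQ_DR·Δt / A = 198.0 × 3600 / (119 km²) = 5.990 mm.
The 1-cm UH is the DRH scaled by (10 mm)/d, so U_p = 35.0 × 10/5.990 = 58.4 m³/s.

U_p ≈ 58.4 m³/s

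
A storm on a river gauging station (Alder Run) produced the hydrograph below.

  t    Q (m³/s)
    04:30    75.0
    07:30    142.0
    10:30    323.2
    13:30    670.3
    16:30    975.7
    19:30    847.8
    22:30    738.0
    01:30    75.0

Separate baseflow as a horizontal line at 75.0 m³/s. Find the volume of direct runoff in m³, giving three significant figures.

Direct-runoff ordinates (Q − Q_b): 0.0, 67.0, 248.2, 595.3, 900.7, 772.8, 663.0, 0.0 m³/s.
ΣQ_DR = 3247 m³/s.
With Δt = 3 h = 10800 s, V = ΣQ_DR · Δt = 3247 × 10800 = 3.51 × 10^7 m³.

V ≈ 3.51 × 10^7 m³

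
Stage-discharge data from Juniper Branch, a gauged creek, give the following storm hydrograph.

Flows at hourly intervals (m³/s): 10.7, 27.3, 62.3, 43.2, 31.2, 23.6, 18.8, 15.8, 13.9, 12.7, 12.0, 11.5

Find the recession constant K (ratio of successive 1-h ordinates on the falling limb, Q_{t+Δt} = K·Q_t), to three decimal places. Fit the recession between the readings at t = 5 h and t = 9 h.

K ≈ 0.856

Using the recession-limb readings at t = 5 h and t = 9 h: Q falls from 23.6 to 12.7 m³/s over 4 intervals.
K = (Q₂/Q₁)^(1/4) = (12.7/23.6)^(1/4) = 0.856.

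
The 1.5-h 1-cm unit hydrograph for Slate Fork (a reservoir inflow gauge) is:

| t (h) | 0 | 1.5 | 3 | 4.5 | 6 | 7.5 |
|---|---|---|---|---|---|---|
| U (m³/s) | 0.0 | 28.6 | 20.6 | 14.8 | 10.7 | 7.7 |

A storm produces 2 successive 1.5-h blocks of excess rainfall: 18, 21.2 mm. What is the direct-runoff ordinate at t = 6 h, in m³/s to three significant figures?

Q ≈ 50.6 m³/s

By discrete convolution, Q_j = Σ (P_i / 10 mm) · U_{j−i}.
At t = 6 h (j=4): Q = (18/10)·10.7 + (21.2/10)·14.8 = 50.6 m³/s.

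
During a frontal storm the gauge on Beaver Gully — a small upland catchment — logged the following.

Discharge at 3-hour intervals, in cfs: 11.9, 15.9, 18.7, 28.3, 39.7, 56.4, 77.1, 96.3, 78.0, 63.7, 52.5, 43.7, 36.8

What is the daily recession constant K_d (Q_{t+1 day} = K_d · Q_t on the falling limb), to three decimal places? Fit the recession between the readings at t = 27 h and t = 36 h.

Between t = 27 h and t = 36 h the flow falls from 63.7 to 36.8 cfs over 3×3 h = 9 h.
Per-interval ratio K = (36.8/63.7)^(1/3) = 0.8329; K_d = K^(24/3) = 0.232.

K_d ≈ 0.232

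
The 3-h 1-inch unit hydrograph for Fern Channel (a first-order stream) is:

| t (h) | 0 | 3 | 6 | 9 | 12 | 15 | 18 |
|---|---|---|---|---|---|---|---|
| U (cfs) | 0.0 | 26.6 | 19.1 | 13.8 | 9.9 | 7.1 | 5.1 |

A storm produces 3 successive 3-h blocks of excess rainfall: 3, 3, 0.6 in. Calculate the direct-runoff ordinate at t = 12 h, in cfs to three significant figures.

Q ≈ 82.6 cfs

By discrete convolution, Q_j = Σ (P_i / 1 in) · U_{j−i}.
At t = 12 h (j=4): Q = (3/1)·9.9 + (3/1)·13.8 + (0.6/1)·19.1 = 82.6 cfs.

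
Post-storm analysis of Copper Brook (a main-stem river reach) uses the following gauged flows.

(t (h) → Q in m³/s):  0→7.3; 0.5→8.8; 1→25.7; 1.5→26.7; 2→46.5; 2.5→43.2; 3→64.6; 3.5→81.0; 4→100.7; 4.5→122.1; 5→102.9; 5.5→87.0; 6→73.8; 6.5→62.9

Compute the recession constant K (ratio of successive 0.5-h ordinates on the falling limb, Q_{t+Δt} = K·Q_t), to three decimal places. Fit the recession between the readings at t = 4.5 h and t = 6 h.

Using the recession-limb readings at t = 4.5 h and t = 6 h: Q falls from 122.1 to 73.8 m³/s over 3 intervals.
K = (Q₂/Q₁)^(1/3) = (73.8/122.1)^(1/3) = 0.845.

K ≈ 0.845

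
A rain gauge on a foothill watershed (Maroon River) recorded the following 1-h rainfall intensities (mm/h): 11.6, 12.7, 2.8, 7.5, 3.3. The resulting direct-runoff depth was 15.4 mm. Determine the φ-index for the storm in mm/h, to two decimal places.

Only the 3 blocks with intensity above φ contribute runoff: 11.6, 12.7, 7.5 mm/h.
Σ(I−φ)·Δt = d  ⇒  (11.6+12.7+7.5 − 3φ)·1 = 15.4
φ = (31.80 − 15.4/1) / 3 = 5.47 mm/h.

φ ≈ 5.47 mm/h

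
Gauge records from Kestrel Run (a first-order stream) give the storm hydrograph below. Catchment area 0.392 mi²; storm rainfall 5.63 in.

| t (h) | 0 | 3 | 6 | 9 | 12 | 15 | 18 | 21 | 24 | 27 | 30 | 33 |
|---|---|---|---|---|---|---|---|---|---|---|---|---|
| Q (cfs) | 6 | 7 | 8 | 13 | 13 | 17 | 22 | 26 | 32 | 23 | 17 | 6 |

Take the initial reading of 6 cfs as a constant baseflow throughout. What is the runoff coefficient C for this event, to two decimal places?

C ≈ 0.25

ΣQ_DR = 118.0 cfs; V = ΣQ_DR·Δt = 1.274 × 10^6 ft³.
Runoff depth d = V / A = 1.399 in.
C = d / P = 1.399 / 5.63 = 0.25.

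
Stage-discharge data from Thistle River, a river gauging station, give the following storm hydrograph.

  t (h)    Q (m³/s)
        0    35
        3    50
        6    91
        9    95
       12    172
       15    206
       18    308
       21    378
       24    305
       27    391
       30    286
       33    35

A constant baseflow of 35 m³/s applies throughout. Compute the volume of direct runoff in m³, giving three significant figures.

Direct-runoff ordinates (Q − Q_b): 0.0, 15.0, 56.0, 60.0, 137.0, 171.0, 273.0, 343.0, 270.0, 356.0, 251.0, 0.0 m³/s.
ΣQ_DR = 1932 m³/s.
With Δt = 3 h = 10800 s, V = ΣQ_DR · Δt = 1932 × 10800 = 2.09 × 10^7 m³.

V ≈ 2.09 × 10^7 m³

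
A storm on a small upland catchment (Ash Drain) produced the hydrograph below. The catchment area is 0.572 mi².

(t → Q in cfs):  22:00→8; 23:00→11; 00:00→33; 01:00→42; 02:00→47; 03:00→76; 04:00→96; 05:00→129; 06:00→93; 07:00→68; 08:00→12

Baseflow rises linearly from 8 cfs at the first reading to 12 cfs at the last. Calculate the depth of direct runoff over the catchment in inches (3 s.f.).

Direct runoff: 0.00, 2.60, 24.20, 32.80, 37.40, 66.00, 85.60, 118.20, 81.80, 56.40, 0.00 cfs; ΣQ_DR = 505.0 cfs.
V = ΣQ_DR · Δt = 505.0 × 3600 s = 1.818 × 10^6 ft³.
Over A = 0.572 mi², depth = V / A = 1.37 in.

d ≈ 1.37 in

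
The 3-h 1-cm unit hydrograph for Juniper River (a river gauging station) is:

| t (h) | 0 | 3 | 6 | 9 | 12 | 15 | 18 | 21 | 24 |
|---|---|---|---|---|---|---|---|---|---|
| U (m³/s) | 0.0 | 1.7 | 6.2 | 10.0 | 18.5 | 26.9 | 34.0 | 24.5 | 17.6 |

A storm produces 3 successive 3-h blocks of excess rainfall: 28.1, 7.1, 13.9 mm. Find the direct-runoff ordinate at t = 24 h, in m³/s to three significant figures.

By discrete convolution, Q_j = Σ (P_i / 10 mm) · U_{j−i}.
At t = 24 h (j=8): Q = (28.1/10)·17.6 + (7.1/10)·24.5 + (13.9/10)·34.0 = 114 m³/s.

Q ≈ 114 m³/s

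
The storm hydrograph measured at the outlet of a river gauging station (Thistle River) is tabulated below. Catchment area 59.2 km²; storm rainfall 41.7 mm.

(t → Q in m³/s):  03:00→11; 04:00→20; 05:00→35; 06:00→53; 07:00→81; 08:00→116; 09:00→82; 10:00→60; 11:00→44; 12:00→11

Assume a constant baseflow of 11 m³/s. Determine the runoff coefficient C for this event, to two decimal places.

ΣQ_DR = 403.0 m³/s; V = ΣQ_DR·Δt = 1.451 × 10^6 m³.
Runoff depth d = V / A = 24.51 mm.
C = d / P = 24.51 / 41.7 = 0.59.

C ≈ 0.59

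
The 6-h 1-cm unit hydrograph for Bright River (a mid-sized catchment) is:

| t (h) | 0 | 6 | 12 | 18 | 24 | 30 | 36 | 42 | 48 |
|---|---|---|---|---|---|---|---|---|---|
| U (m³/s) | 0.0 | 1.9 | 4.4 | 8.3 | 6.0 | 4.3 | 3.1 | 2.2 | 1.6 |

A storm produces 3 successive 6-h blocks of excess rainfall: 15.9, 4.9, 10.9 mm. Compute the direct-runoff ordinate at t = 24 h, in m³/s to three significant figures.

By discrete convolution, Q_j = Σ (P_i / 10 mm) · U_{j−i}.
At t = 24 h (j=4): Q = (15.9/10)·6.0 + (4.9/10)·8.3 + (10.9/10)·4.4 = 18.4 m³/s.

Q ≈ 18.4 m³/s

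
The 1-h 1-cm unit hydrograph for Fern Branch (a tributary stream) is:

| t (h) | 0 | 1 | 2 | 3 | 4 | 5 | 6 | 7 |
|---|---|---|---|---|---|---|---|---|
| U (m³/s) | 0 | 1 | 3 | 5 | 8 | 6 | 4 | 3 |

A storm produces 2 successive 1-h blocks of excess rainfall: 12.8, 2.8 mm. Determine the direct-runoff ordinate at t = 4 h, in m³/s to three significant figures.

By discrete convolution, Q_j = Σ (P_i / 10 mm) · U_{j−i}.
At t = 4 h (j=4): Q = (12.8/10)·8 + (2.8/10)·5 = 11.6 m³/s.

Q ≈ 11.6 m³/s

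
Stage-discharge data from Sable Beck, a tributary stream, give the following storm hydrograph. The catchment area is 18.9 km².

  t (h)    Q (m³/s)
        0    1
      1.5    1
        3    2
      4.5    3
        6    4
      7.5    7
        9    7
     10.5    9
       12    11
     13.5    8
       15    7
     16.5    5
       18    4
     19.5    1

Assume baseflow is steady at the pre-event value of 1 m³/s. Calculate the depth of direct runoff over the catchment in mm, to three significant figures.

Direct runoff: 0.0, 0.0, 1.0, 2.0, 3.0, 6.0, 6.0, 8.0, 10.0, 7.0, 6.0, 4.0, 3.0, 0.0 m³/s; ΣQ_DR = 56.00 m³/s.
V = ΣQ_DR · Δt = 56.00 × 5400 s = 3.024 × 10^5 m³.
Over A = 18.9 km², depth = V / A = 16.0 mm.

d ≈ 16.0 mm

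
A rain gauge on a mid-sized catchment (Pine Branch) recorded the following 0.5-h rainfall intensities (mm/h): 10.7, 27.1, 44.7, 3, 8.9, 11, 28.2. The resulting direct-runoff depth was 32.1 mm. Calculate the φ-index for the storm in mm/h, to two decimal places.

Only the 3 blocks with intensity above φ contribute runoff: 27.1, 44.7, 28.2 mm/h.
Σ(I−φ)·Δt = d  ⇒  (27.1+44.7+28.2 − 3φ)·0.5 = 32.1
φ = (100.0 − 32.1/0.5) / 3 = 11.93 mm/h.

φ ≈ 11.93 mm/h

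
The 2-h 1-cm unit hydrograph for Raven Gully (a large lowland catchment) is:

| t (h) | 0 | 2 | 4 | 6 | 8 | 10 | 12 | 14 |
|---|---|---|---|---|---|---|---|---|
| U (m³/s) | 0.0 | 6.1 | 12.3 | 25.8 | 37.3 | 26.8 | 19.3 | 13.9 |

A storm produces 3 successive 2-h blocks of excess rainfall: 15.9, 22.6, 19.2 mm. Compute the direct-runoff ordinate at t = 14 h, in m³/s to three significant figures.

Q ≈ 117 m³/s

By discrete convolution, Q_j = Σ (P_i / 10 mm) · U_{j−i}.
At t = 14 h (j=7): Q = (15.9/10)·13.9 + (22.6/10)·19.3 + (19.2/10)·26.8 = 117 m³/s.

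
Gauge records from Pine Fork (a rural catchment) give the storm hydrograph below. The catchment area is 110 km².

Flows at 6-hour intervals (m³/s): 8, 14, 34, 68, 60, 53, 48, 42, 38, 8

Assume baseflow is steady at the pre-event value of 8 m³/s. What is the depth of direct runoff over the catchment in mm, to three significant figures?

Direct runoff: 0.0, 6.0, 26.0, 60.0, 52.0, 45.0, 40.0, 34.0, 30.0, 0.0 m³/s; ΣQ_DR = 293.0 m³/s.
V = ΣQ_DR · Δt = 293.0 × 21600 s = 6.329 × 10^6 m³.
Over A = 110 km², depth = V / A = 57.5 mm.

d ≈ 57.5 mm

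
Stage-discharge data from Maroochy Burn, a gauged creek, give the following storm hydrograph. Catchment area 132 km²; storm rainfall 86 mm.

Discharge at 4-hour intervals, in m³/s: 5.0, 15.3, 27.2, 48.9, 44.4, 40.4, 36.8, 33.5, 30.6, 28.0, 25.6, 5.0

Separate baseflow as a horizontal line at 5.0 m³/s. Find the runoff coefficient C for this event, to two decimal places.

ΣQ_DR = 280.7 m³/s; V = ΣQ_DR·Δt = 4.042 × 10^6 m³.
Runoff depth d = V / A = 30.62 mm.
C = d / P = 30.62 / 86 = 0.36.

C ≈ 0.36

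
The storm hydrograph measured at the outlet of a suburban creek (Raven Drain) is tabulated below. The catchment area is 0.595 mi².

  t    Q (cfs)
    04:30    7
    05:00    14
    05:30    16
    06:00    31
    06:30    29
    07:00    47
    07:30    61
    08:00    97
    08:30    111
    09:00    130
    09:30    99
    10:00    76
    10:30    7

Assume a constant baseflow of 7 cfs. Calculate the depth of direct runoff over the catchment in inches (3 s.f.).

d ≈ 0.826 in

Direct runoff: 0.0, 7.0, 9.0, 24.0, 22.0, 40.0, 54.0, 90.0, 104.0, 123.0, 92.0, 69.0, 0.0 cfs; ΣQ_DR = 634.0 cfs.
V = ΣQ_DR · Δt = 634.0 × 1800 s = 1.141 × 10^6 ft³.
Over A = 0.595 mi², depth = V / A = 0.826 in.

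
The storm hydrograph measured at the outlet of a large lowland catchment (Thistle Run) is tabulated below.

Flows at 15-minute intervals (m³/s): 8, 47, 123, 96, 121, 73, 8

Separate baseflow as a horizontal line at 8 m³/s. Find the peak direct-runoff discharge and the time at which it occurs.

Q_p = 115.0 m³/s at t = 0.5 h

Subtracting baseflow gives direct-runoff ordinates: 0.0, 39.0, 115.0, 88.0, 113.0, 65.0, 0.0 m³/s.
The maximum is 115.0 m³/s, occurring at the reading for t = 0.5 h.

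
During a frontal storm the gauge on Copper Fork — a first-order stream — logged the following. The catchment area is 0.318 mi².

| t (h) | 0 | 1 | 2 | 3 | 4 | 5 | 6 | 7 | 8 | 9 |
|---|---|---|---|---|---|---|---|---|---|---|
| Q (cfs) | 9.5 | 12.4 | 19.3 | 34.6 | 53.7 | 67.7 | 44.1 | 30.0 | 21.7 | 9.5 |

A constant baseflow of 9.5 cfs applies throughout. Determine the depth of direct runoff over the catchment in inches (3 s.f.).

Direct runoff: 0.0, 2.9, 9.8, 25.1, 44.2, 58.2, 34.6, 20.5, 12.2, 0.0 cfs; ΣQ_DR = 207.5 cfs.
V = ΣQ_DR · Δt = 207.5 × 3600 s = 7.470 × 10^5 ft³.
Over A = 0.318 mi², depth = V / A = 1.01 in.

d ≈ 1.01 in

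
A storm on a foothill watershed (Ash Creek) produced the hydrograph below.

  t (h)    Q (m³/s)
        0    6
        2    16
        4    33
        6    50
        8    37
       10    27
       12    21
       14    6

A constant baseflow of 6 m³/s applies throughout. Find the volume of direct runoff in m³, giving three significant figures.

Direct-runoff ordinates (Q − Q_b): 0.0, 10.0, 27.0, 44.0, 31.0, 21.0, 15.0, 0.0 m³/s.
ΣQ_DR = 148.0 m³/s.
With Δt = 2 h = 7200 s, V = ΣQ_DR · Δt = 148.0 × 7200 = 1.07 × 10^6 m³.

V ≈ 1.07 × 10^6 m³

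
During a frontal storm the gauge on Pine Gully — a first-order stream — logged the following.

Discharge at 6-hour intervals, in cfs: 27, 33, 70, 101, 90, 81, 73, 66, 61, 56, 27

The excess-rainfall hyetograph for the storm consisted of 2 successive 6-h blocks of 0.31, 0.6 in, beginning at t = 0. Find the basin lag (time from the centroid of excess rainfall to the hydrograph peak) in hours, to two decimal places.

t_L ≈ 11.04 h

Centroid of excess rainfall: t_c = Σ P_i·t̄_i / ΣP_i = 6.9560 h (block centres at 3, 9 h).
Hydrograph peak occurs at t = 18 h, so basin lag t_L = 18 − 6.9560 = 11.04 h.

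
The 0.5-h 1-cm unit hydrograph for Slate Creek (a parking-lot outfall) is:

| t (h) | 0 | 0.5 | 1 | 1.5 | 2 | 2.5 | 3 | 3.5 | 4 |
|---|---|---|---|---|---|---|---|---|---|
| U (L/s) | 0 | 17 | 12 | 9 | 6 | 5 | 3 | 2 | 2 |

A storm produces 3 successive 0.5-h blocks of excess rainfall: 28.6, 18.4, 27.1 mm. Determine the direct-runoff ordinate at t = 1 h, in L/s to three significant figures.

By discrete convolution, Q_j = Σ (P_i / 10 mm) · U_{j−i}.
At t = 1 h (j=2): Q = (28.6/10)·12 + (18.4/10)·17 + (27.1/10)·0 = 65.6 L/s.

Q ≈ 65.6 L/s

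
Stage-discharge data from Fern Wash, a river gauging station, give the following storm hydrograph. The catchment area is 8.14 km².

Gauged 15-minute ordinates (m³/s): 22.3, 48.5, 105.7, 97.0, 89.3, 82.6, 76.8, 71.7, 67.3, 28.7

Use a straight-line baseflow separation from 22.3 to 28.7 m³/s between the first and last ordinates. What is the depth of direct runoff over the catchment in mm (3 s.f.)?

Direct runoff: 0.00, 25.49, 81.98, 72.57, 64.16, 56.74, 50.23, 44.42, 39.31, 0.00 m³/s; ΣQ_DR = 434.9 m³/s.
V = ΣQ_DR · Δt = 434.9 × 900 s = 3.914 × 10^5 m³.
Over A = 8.14 km², depth = V / A = 48.1 mm.

d ≈ 48.1 mm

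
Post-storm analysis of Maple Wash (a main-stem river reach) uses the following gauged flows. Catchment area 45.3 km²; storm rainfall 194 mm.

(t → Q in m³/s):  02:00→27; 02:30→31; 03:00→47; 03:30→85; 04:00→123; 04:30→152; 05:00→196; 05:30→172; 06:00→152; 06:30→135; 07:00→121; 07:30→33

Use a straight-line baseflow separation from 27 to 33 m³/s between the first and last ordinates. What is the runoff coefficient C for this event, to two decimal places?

C ≈ 0.19

ΣQ_DR = 914.0 m³/s; V = ΣQ_DR·Δt = 1.645 × 10^6 m³.
Runoff depth d = V / A = 36.32 mm.
C = d / P = 36.32 / 194 = 0.19.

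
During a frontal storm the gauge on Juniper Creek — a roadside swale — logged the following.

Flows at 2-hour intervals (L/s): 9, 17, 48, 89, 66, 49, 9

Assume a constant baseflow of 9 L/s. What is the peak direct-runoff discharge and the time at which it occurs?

Subtracting baseflow gives direct-runoff ordinates: 0.0, 8.0, 39.0, 80.0, 57.0, 40.0, 0.0 L/s.
The maximum is 80.0 L/s, occurring at the reading for t = 6 h.

Q_p = 80.0 L/s at t = 6 h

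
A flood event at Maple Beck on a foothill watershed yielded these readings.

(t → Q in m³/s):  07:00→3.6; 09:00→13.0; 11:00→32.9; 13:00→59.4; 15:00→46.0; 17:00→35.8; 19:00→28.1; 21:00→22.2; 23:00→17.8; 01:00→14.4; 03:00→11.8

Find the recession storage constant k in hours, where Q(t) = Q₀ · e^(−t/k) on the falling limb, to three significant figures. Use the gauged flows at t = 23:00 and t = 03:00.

On the falling limb, Q drops from 17.8 to 11.8 m³/s between t = 23:00 and t = 03:00 (Δt = 4 h).
k = −Δt / ln(Q₂/Q₁) = −4 / ln(11.8/17.8) = 9.73 h.

k ≈ 9.73 h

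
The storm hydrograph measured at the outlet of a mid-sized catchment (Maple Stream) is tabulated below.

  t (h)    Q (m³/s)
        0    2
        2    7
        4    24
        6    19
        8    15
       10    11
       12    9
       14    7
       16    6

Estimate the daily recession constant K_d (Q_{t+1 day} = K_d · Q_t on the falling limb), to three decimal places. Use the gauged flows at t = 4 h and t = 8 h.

Between t = 4 h and t = 8 h the flow falls from 24 to 15 m³/s over 2×2 h = 4 h.
Per-interval ratio K = (15/24)^(1/2) = 0.7906; K_d = K^(24/2) = 0.060.

K_d ≈ 0.060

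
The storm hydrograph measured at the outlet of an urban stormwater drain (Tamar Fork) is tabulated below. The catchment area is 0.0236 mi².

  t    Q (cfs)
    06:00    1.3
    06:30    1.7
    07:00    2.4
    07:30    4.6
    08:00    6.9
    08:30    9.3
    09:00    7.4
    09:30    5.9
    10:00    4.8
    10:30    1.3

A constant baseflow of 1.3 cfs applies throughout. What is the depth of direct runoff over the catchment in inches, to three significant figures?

Direct runoff: 0.0, 0.4, 1.1, 3.3, 5.6, 8.0, 6.1, 4.6, 3.5, 0.0 cfs; ΣQ_DR = 32.60 cfs.
V = ΣQ_DR · Δt = 32.60 × 1800 s = 58680 ft³.
Over A = 0.0236 mi², depth = V / A = 1.07 in.

d ≈ 1.07 in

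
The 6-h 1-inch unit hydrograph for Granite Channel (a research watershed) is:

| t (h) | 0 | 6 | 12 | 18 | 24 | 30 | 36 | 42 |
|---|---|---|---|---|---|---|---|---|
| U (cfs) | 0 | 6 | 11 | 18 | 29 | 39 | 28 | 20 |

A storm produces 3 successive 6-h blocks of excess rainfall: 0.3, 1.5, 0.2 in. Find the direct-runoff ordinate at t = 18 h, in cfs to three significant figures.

By discrete convolution, Q_j = Σ (P_i / 1 in) · U_{j−i}.
At t = 18 h (j=3): Q = (0.3/1)·18 + (1.5/1)·11 + (0.2/1)·6 = 23.1 cfs.

Q ≈ 23.1 cfs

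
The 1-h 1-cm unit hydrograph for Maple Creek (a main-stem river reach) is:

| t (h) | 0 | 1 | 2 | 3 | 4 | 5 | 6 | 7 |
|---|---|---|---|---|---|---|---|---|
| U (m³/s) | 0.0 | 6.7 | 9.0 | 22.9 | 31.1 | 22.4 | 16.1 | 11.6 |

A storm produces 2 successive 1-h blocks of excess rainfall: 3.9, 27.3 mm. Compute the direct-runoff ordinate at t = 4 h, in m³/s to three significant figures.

By discrete convolution, Q_j = Σ (P_i / 10 mm) · U_{j−i}.
At t = 4 h (j=4): Q = (3.9/10)·31.1 + (27.3/10)·22.9 = 74.6 m³/s.

Q ≈ 74.6 m³/s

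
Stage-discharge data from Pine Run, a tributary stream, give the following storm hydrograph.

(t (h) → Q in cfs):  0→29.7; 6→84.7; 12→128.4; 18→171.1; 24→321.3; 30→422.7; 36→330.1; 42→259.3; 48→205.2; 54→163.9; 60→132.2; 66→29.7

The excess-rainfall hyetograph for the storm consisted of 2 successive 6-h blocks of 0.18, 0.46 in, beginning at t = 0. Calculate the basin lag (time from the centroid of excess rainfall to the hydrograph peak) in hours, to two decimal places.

t_L ≈ 22.69 h

Centroid of excess rainfall: t_c = Σ P_i·t̄_i / ΣP_i = 7.3125 h (block centres at 3, 9 h).
Hydrograph peak occurs at t = 30 h, so basin lag t_L = 30 − 7.3125 = 22.69 h.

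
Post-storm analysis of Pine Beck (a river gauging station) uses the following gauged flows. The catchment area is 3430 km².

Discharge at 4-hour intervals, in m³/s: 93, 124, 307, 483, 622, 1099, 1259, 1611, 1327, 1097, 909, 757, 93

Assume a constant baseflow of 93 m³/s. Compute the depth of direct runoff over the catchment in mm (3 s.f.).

d ≈ 36.0 mm

Direct runoff: 0.0, 31.0, 214.0, 390.0, 529.0, 1006.0, 1166.0, 1518.0, 1234.0, 1004.0, 816.0, 664.0, 0.0 m³/s; ΣQ_DR = 8572 m³/s.
V = ΣQ_DR · Δt = 8572 × 14400 s = 1.234 × 10^8 m³.
Over A = 3430 km², depth = V / A = 36.0 mm.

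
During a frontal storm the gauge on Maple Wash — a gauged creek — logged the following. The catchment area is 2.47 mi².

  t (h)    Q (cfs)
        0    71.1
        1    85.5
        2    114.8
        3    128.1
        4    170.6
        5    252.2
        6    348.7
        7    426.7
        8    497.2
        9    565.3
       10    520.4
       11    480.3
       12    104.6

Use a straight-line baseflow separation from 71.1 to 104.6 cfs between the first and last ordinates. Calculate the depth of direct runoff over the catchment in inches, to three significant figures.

d ≈ 1.65 in

Direct runoff: 0.00, 11.61, 38.12, 48.62, 88.33, 167.14, 260.85, 336.06, 403.77, 469.07, 421.38, 378.49, 0.00 cfs; ΣQ_DR = 2623 cfs.
V = ΣQ_DR · Δt = 2623 × 3600 s = 9.444 × 10^6 ft³.
Over A = 2.47 mi², depth = V / A = 1.65 in.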